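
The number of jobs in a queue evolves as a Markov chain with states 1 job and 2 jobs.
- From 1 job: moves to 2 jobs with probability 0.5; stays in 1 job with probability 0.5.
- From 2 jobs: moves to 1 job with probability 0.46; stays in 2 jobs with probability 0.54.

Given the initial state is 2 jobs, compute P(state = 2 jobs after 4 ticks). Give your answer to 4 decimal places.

Propagate the distribution vector 4 ticks from 2 jobs.
After 0 ticks: (0.0000, 1.0000)
After 1 tick: (0.4600, 0.5400)
After 2 ticks: (0.4784, 0.5216)
After 3 ticks: (0.4791, 0.5209)
After 4 ticks: (0.4792, 0.5208)
P(in 2 jobs after 4 ticks) = 0.5208

0.5208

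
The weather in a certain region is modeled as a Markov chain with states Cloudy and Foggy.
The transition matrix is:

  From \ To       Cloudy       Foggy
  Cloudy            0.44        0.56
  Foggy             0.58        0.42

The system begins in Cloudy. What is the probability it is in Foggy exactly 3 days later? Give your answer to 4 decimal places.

Propagate the distribution vector 3 days from Cloudy.
After 0 days: (1.0000, 0.0000)
After 1 day: (0.4400, 0.5600)
After 2 days: (0.5184, 0.4816)
After 3 days: (0.5074, 0.4926)
P(in Foggy after 3 days) = 0.4926

0.4926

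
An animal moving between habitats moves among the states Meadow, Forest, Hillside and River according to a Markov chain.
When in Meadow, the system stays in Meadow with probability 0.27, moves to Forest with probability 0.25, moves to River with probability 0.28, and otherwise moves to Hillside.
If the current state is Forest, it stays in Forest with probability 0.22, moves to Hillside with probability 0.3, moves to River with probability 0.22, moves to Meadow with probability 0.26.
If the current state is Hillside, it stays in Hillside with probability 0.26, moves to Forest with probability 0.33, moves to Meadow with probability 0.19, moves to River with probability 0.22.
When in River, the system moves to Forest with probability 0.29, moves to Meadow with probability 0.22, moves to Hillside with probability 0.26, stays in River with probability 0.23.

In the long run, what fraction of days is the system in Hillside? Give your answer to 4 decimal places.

0.2568

Let the stationary distribution be π with π = πP and π_1 + π_2 + π_3 + π_4 = 1.
π_1 = 0.27·π_1 + 0.26·π_2 + 0.19·π_3 + 0.22·π_4
π_2 = 0.25·π_1 + 0.22·π_2 + 0.33·π_3 + 0.29·π_4
π_3 = 0.2·π_1 + 0.3·π_2 + 0.26·π_3 + 0.26·π_4
Solving with the normalization constraint gives π = (0.2349, 0.2718, 0.2568, 0.2365).
So the stationary probability of Hillside is 0.2568.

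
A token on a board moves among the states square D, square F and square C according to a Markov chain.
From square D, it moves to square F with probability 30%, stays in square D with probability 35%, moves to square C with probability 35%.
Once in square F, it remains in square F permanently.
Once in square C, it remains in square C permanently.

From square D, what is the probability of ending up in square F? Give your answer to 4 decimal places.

Let h(s) be the probability of absorption at square F starting from transient state s. Then h(square F) = 1 and h(square C) = 0. By first-step analysis:
h(square D) = 0.35·h(square D) + 0.3·1 + 0.35·0
Solving: h(square D) = 0.4615.
Starting from square D, the probability is 0.4615.

0.4615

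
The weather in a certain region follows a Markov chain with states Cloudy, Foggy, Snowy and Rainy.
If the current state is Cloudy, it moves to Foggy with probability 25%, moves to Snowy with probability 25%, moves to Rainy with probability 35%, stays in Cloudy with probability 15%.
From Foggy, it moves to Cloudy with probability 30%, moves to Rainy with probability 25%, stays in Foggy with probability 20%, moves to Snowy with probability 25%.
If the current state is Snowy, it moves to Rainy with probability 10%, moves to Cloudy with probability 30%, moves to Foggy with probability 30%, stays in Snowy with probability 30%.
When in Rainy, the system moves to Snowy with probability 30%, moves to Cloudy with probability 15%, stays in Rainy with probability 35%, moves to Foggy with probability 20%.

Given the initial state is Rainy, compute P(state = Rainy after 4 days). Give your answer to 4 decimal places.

0.2568

Propagate the distribution vector 4 days from Rainy.
After 0 days: (0.0000, 0.0000, 0.0000, 1.0000)
After 1 day: (0.1500, 0.2000, 0.3000, 0.3500)
After 2 days: (0.2250, 0.2375, 0.2825, 0.2550)
After 3 days: (0.2280, 0.2395, 0.2769, 0.2556)
After 4 days: (0.2275, 0.2391, 0.2766, 0.2568)
P(in Rainy after 4 days) = 0.2568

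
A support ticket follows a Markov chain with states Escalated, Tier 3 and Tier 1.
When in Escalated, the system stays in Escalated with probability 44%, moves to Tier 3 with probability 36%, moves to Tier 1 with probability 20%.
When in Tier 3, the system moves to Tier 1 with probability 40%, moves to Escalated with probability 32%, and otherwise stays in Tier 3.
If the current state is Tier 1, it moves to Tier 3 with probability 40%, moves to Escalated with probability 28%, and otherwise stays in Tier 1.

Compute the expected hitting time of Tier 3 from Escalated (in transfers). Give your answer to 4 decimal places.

2.7094

Let t(s) be the expected number of transfers to first reach Tier 3 from state s, with t(Tier 3) = 0. Conditioning on the first transfer:
t(Escalated) = 1 + 0.44·t(Escalated) + 0.2·t(Tier 1)
t(Tier 1) = 1 + 0.28·t(Escalated) + 0.32·t(Tier 1)
Solving: t(Escalated) = 2.7094, t(Tier 1) = 2.5862.
Expected transfers from Escalated to Tier 3: 2.7094.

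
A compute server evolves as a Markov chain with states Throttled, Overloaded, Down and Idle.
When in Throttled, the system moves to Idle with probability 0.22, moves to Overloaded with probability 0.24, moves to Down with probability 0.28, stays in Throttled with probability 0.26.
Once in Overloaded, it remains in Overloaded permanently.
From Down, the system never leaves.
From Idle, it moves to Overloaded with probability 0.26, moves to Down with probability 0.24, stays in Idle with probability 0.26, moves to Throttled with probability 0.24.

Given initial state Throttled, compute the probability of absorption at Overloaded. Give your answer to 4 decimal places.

Let h(s) be the probability of absorption at Overloaded starting from transient state s. Then h(Overloaded) = 1 and h(Down) = 0. By first-step analysis:
h(Throttled) = 0.26·h(Throttled) + 0.24·1 + 0.28·0 + 0.22·h(Idle)
h(Idle) = 0.24·h(Throttled) + 0.26·1 + 0.24·0 + 0.26·h(Idle)
Solving: h(Throttled) = 0.4745, h(Idle) = 0.5053.
Starting from Throttled, the probability is 0.4745.

0.4745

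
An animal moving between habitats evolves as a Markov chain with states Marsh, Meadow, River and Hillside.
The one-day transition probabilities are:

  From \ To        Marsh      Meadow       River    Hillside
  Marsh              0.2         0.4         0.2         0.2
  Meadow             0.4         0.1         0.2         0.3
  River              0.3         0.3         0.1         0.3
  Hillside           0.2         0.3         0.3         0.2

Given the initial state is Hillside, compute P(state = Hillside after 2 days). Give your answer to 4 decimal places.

0.2600

Propagate the distribution vector 2 days from Hillside.
After 0 days: (0.0000, 0.0000, 0.0000, 1.0000)
After 1 day: (0.2000, 0.3000, 0.3000, 0.2000)
After 2 days: (0.2900, 0.2600, 0.1900, 0.2600)
P(in Hillside after 2 days) = 0.2600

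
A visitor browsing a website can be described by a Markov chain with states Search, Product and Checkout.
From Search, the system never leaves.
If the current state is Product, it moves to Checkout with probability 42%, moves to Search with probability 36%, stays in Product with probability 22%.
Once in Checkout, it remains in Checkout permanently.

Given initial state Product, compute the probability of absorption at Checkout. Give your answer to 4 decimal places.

Let h(s) be the probability of absorption at Checkout starting from transient state s. Then h(Checkout) = 1 and h(Search) = 0. By first-step analysis:
h(Product) = 0.36·0 + 0.22·h(Product) + 0.42·1
Solving: h(Product) = 0.5385.
Starting from Product, the probability is 0.5385.

0.5385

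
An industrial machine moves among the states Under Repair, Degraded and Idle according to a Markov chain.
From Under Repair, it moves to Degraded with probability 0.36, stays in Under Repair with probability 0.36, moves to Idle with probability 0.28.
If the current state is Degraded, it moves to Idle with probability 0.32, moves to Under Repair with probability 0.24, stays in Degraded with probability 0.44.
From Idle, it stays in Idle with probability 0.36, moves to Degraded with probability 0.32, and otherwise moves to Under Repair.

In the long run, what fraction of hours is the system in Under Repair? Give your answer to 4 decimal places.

0.3019

Let the stationary distribution be π with π = πP and π_1 + π_2 + π_3 = 1.
π_1 = 0.36·π_1 + 0.24·π_2 + 0.32·π_3
π_2 = 0.36·π_1 + 0.44·π_2 + 0.32·π_3
Solving with the normalization constraint gives π = (0.3019, 0.3774, 0.3208).
So the stationary probability of Under Repair is 0.3019.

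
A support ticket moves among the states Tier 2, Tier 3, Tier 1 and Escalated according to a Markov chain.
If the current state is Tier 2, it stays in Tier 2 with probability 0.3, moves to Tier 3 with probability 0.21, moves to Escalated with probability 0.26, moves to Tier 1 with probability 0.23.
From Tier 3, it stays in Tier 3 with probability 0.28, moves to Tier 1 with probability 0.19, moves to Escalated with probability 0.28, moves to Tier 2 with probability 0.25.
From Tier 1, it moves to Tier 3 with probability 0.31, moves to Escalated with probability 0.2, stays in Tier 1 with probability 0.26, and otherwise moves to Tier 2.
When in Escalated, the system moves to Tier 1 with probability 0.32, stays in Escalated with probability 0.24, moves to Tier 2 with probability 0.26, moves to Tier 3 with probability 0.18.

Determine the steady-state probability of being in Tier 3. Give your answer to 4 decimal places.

0.2448

Let the stationary distribution be π with π = πP and π_1 + π_2 + π_3 + π_4 = 1.
π_1 = 0.3·π_1 + 0.25·π_2 + 0.23·π_3 + 0.26·π_4
π_2 = 0.21·π_1 + 0.28·π_2 + 0.31·π_3 + 0.18·π_4
π_3 = 0.23·π_1 + 0.19·π_2 + 0.26·π_3 + 0.32·π_4
Solving with the normalization constraint gives π = (0.2605, 0.2448, 0.2498, 0.2450).
So the stationary probability of Tier 3 is 0.2448.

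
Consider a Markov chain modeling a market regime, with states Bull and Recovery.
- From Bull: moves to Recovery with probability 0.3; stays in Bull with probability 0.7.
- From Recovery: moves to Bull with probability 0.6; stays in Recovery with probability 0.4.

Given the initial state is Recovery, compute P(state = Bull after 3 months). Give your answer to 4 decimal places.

Propagate the distribution vector 3 months from Recovery.
After 0 months: (0.0000, 1.0000)
After 1 month: (0.6000, 0.4000)
After 2 months: (0.6600, 0.3400)
After 3 months: (0.6660, 0.3340)
P(in Bull after 3 months) = 0.6660

0.6660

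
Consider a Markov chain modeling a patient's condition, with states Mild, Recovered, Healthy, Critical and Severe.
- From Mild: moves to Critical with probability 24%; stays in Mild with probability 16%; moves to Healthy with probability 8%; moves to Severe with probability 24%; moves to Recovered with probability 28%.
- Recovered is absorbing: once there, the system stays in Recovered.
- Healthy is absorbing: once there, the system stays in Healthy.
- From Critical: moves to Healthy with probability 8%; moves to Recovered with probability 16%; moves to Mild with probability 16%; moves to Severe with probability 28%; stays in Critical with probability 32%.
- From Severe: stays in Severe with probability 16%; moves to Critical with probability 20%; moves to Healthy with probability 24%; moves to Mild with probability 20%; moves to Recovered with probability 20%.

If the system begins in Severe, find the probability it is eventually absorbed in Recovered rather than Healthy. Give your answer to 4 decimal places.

0.5426

Let h(s) be the probability of absorption at Recovered starting from transient state s. Then h(Recovered) = 1 and h(Healthy) = 0. By first-step analysis:
h(Mild) = 0.16·h(Mild) + 0.28·1 + 0.08·0 + 0.24·h(Critical) + 0.24·h(Severe)
h(Critical) = 0.16·h(Mild) + 0.16·1 + 0.08·0 + 0.32·h(Critical) + 0.28·h(Severe)
h(Severe) = 0.2·h(Mild) + 0.2·1 + 0.24·0 + 0.2·h(Critical) + 0.16·h(Severe)
Solving: h(Mild) = 0.6641, h(Critical) = 0.6150, h(Severe) = 0.5426.
Starting from Severe, the probability is 0.5426.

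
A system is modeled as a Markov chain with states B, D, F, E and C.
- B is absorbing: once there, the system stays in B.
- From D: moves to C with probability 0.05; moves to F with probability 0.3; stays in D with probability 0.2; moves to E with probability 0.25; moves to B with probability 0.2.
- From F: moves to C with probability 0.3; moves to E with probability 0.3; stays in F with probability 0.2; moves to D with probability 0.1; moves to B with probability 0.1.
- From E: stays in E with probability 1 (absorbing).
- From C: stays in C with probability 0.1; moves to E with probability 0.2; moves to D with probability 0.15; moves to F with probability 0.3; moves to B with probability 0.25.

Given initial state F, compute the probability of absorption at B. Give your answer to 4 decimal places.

Let h(s) be the probability of absorption at B starting from transient state s. Then h(B) = 1 and h(E) = 0. By first-step analysis:
h(D) = 0.2·1 + 0.2·h(D) + 0.3·h(F) + 0.25·0 + 0.05·h(C)
h(F) = 0.1·1 + 0.1·h(D) + 0.2·h(F) + 0.3·0 + 0.3·h(C)
h(C) = 0.25·1 + 0.15·h(D) + 0.3·h(F) + 0.2·0 + 0.1·h(C)
Solving: h(D) = 0.4101, h(F) = 0.3498, h(C) = 0.4627.
Starting from F, the probability is 0.3498.

0.3498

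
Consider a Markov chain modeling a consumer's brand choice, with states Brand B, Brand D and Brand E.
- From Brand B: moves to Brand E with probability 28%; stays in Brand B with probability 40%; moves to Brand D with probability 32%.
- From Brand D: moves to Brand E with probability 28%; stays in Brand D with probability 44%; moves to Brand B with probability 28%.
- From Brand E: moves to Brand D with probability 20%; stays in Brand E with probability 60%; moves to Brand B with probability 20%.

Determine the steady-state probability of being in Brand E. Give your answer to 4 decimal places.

0.4118

Let the stationary distribution be π with π = πP and π_1 + π_2 + π_3 = 1.
π_1 = 0.4·π_1 + 0.28·π_2 + 0.2·π_3
π_2 = 0.32·π_1 + 0.44·π_2 + 0.2·π_3
Solving with the normalization constraint gives π = (0.2807, 0.3075, 0.4118).
So the stationary probability of Brand E is 0.4118.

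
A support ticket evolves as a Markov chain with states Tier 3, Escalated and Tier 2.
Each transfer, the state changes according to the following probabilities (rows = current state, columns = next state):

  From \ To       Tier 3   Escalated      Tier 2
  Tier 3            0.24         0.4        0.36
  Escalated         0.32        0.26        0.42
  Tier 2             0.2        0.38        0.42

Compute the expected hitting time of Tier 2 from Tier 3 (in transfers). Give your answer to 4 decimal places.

Let t(s) be the expected number of transfers to first reach Tier 2 from state s, with t(Tier 2) = 0. Conditioning on the first transfer:
t(Tier 3) = 1 + 0.24·t(Tier 3) + 0.4·t(Escalated)
t(Escalated) = 1 + 0.32·t(Tier 3) + 0.26·t(Escalated)
Solving: t(Tier 3) = 2.6243, t(Escalated) = 2.4862.
Expected transfers from Tier 3 to Tier 2: 2.6243.

2.6243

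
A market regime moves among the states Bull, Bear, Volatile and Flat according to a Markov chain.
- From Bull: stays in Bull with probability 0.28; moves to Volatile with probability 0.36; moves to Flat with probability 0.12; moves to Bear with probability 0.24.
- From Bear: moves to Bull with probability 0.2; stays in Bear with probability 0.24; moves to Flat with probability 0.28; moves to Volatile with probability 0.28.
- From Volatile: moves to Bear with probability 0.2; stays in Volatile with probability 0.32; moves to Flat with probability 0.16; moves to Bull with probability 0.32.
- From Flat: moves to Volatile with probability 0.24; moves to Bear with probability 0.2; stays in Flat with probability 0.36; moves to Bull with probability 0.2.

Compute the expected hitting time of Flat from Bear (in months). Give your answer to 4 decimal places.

Let t(s) be the expected number of months to first reach Flat from state s, with t(Flat) = 0. Conditioning on the first month:
t(Bull) = 1 + 0.28·t(Bull) + 0.24·t(Bear) + 0.36·t(Volatile)
t(Bear) = 1 + 0.2·t(Bull) + 0.24·t(Bear) + 0.28·t(Volatile)
t(Volatile) = 1 + 0.32·t(Bull) + 0.2·t(Bear) + 0.32·t(Volatile)
Solving: t(Bull) = 5.9016, t(Bear) = 4.9727, t(Volatile) = 5.7104.
Expected months from Bear to Flat: 4.9727.

4.9727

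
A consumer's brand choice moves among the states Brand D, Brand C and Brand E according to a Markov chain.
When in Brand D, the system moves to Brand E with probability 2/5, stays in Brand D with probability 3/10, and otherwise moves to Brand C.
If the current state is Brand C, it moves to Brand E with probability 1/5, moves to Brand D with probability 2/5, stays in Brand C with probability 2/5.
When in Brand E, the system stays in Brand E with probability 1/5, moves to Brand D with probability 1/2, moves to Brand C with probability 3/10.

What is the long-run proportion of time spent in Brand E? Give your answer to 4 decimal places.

Let the stationary distribution be π with π = πP and π_1 + π_2 + π_3 = 1.
π_1 = 0.3·π_1 + 0.4·π_2 + 0.5·π_3
π_2 = 0.3·π_1 + 0.4·π_2 + 0.3·π_3
Solving with the normalization constraint gives π = (0.3889, 0.3333, 0.2778).
So the stationary probability of Brand E is 0.2778.

0.2778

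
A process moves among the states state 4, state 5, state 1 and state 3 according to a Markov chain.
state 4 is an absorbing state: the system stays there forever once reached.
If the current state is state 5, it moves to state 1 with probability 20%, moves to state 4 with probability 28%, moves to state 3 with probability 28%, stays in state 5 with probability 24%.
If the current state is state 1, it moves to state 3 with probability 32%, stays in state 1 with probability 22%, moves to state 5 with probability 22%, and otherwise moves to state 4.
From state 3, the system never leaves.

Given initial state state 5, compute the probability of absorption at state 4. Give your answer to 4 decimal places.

Let h(s) be the probability of absorption at state 4 starting from transient state s. Then h(state 4) = 1 and h(state 3) = 0. By first-step analysis:
h(state 5) = 0.28·1 + 0.24·h(state 5) + 0.2·h(state 1) + 0.28·0
h(state 1) = 0.24·1 + 0.22·h(state 5) + 0.22·h(state 1) + 0.32·0
Solving: h(state 5) = 0.4854, h(state 1) = 0.4446.
Starting from state 5, the probability is 0.4854.

0.4854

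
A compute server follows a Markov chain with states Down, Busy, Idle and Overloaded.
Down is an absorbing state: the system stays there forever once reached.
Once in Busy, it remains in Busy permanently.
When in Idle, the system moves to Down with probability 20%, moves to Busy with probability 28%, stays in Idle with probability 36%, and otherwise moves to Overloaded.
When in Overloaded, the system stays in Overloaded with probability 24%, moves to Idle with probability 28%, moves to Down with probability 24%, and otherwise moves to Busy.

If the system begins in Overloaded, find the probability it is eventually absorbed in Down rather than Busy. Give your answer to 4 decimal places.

0.4746

Let h(s) be the probability of absorption at Down starting from transient state s. Then h(Down) = 1 and h(Busy) = 0. By first-step analysis:
h(Idle) = 0.2·1 + 0.28·0 + 0.36·h(Idle) + 0.16·h(Overloaded)
h(Overloaded) = 0.24·1 + 0.24·0 + 0.28·h(Idle) + 0.24·h(Overloaded)
Solving: h(Idle) = 0.4312, h(Overloaded) = 0.4746.
Starting from Overloaded, the probability is 0.4746.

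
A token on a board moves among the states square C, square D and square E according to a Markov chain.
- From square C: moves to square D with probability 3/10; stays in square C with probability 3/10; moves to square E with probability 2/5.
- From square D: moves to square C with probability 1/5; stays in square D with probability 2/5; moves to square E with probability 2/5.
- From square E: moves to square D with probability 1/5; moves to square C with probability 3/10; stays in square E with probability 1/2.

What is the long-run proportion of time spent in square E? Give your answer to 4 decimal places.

Let the stationary distribution be π with π = πP and π_1 + π_2 + π_3 = 1.
π_1 = 0.3·π_1 + 0.2·π_2 + 0.3·π_3
π_2 = 0.3·π_1 + 0.4·π_2 + 0.2·π_3
Solving with the normalization constraint gives π = (0.2716, 0.2840, 0.4444).
So the stationary probability of square E is 0.4444.

0.4444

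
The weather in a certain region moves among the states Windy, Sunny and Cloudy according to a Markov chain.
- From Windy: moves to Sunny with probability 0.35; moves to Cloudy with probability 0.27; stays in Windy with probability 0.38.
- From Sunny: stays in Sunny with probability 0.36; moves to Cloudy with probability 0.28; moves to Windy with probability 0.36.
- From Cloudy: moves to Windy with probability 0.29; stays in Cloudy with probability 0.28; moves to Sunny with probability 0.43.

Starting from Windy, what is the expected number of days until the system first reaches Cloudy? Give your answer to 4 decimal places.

Let t(s) be the expected number of days to first reach Cloudy from state s, with t(Cloudy) = 0. Conditioning on the first day:
t(Windy) = 1 + 0.38·t(Windy) + 0.35·t(Sunny)
t(Sunny) = 1 + 0.36·t(Windy) + 0.36·t(Sunny)
Solving: t(Windy) = 3.6558, t(Sunny) = 3.6189.
Expected days from Windy to Cloudy: 3.6558.

3.6558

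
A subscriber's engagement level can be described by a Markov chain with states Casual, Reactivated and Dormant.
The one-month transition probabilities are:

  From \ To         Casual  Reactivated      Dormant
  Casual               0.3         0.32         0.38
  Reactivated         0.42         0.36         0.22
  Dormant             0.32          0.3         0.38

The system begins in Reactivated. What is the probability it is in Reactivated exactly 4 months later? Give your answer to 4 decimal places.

Propagate the distribution vector 4 months from Reactivated.
After 0 months: (0.0000, 1.0000, 0.0000)
After 1 month: (0.4200, 0.3600, 0.2200)
After 2 months: (0.3476, 0.3300, 0.3224)
After 3 months: (0.3460, 0.3268, 0.3272)
After 4 months: (0.3458, 0.3265, 0.3277)
P(in Reactivated after 4 months) = 0.3265

0.3265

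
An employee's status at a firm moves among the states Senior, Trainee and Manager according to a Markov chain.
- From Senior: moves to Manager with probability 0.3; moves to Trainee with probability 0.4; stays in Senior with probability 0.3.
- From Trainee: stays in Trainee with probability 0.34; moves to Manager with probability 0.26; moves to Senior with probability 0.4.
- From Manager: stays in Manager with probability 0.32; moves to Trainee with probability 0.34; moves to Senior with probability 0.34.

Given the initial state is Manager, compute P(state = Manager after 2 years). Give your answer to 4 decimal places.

Sum over the intermediate state after 1 year:
P = P(Manager→Senior)·P(Senior→Manager) + P(Manager→Trainee)·P(Trainee→Manager) + P(Manager→Manager)·P(Manager→Manager)
  = 0.34×0.3 + 0.34×0.26 + 0.32×0.32
  = 0.1020 + 0.0884 + 0.1024 = 0.2928

0.2928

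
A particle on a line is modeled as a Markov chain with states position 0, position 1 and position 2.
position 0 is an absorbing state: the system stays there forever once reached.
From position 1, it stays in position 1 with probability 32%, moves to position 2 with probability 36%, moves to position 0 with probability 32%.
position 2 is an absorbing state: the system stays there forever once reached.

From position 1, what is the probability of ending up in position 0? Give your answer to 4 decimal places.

0.4706

Let h(s) be the probability of absorption at position 0 starting from transient state s. Then h(position 0) = 1 and h(position 2) = 0. By first-step analysis:
h(position 1) = 0.32·1 + 0.32·h(position 1) + 0.36·0
Solving: h(position 1) = 0.4706.
Starting from position 1, the probability is 0.4706.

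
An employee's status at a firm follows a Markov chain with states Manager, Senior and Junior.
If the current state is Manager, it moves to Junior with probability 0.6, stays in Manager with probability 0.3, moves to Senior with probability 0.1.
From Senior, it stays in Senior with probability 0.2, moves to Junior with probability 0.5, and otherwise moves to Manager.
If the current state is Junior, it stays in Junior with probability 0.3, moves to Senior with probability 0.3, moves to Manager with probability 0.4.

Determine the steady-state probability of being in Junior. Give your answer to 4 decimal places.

Let the stationary distribution be π with π = πP and π_1 + π_2 + π_3 = 1.
π_1 = 0.3·π_1 + 0.3·π_2 + 0.4·π_3
π_2 = 0.1·π_1 + 0.2·π_2 + 0.3·π_3
Solving with the normalization constraint gives π = (0.3445, 0.2101, 0.4454).
So the stationary probability of Junior is 0.4454.

0.4454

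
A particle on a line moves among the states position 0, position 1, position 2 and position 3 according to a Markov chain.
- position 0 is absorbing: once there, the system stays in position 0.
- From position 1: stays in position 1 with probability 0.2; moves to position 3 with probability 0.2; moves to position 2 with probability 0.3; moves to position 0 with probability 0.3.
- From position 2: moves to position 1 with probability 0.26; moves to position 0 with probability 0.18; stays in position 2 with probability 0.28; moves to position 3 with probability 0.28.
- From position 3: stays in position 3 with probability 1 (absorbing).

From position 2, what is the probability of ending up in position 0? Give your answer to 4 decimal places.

Let h(s) be the probability of absorption at position 0 starting from transient state s. Then h(position 0) = 1 and h(position 3) = 0. By first-step analysis:
h(position 1) = 0.3·1 + 0.2·h(position 1) + 0.3·h(position 2) + 0.2·0
h(position 2) = 0.18·1 + 0.26·h(position 1) + 0.28·h(position 2) + 0.28·0
Solving: h(position 1) = 0.5422, h(position 2) = 0.4458.
Starting from position 2, the probability is 0.4458.

0.4458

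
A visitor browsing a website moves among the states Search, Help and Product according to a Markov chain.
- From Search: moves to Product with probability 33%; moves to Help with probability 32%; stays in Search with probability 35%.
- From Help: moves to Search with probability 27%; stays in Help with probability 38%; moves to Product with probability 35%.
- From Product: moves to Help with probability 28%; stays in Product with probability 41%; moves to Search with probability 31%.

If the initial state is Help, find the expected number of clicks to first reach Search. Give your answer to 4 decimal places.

Let t(s) be the expected number of clicks to first reach Search from state s, with t(Search) = 0. Conditioning on the first click:
t(Help) = 1 + 0.38·t(Help) + 0.35·t(Product)
t(Product) = 1 + 0.28·t(Help) + 0.41·t(Product)
Solving: t(Help) = 3.5101, t(Product) = 3.3607.
Expected clicks from Help to Search: 3.5101.

3.5101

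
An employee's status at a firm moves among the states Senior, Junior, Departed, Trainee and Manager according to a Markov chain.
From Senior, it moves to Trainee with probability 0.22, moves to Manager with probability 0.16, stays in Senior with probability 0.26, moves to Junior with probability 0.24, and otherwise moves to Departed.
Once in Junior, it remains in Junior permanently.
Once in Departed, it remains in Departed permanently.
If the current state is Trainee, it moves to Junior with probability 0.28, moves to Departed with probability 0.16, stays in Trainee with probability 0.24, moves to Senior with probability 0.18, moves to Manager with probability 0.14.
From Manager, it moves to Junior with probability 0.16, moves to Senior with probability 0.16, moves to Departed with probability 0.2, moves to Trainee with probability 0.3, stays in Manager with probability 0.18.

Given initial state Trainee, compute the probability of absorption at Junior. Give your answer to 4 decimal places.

Let h(s) be the probability of absorption at Junior starting from transient state s. Then h(Junior) = 1 and h(Departed) = 0. By first-step analysis:
h(Senior) = 0.26·h(Senior) + 0.24·1 + 0.12·0 + 0.22·h(Trainee) + 0.16·h(Manager)
h(Trainee) = 0.18·h(Senior) + 0.28·1 + 0.16·0 + 0.24·h(Trainee) + 0.14·h(Manager)
h(Manager) = 0.16·h(Senior) + 0.16·1 + 0.2·0 + 0.3·h(Trainee) + 0.18·h(Manager)
Solving: h(Senior) = 0.6249, h(Trainee) = 0.6164, h(Manager) = 0.5425.
Starting from Trainee, the probability is 0.6164.

0.6164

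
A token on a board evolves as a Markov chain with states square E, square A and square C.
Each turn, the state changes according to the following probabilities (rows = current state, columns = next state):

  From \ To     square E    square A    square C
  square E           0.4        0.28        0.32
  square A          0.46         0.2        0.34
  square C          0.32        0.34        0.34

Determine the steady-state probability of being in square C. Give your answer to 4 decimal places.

0.3322

Let the stationary distribution be π with π = πP and π_1 + π_2 + π_3 = 1.
π_1 = 0.4·π_1 + 0.46·π_2 + 0.32·π_3
π_2 = 0.28·π_1 + 0.2·π_2 + 0.34·π_3
Solving with the normalization constraint gives π = (0.3901, 0.2777, 0.3322).
So the stationary probability of square C is 0.3322.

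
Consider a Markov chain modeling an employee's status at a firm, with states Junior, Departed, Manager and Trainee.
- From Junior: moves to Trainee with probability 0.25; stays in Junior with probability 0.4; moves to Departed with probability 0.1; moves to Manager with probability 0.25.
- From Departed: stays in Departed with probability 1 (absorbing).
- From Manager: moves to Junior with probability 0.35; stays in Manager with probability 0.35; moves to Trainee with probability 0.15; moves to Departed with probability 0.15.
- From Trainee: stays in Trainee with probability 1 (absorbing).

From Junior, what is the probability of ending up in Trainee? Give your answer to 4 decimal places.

0.6612

Let h(s) be the probability of absorption at Trainee starting from transient state s. Then h(Trainee) = 1 and h(Departed) = 0. By first-step analysis:
h(Junior) = 0.4·h(Junior) + 0.1·0 + 0.25·h(Manager) + 0.25·1
h(Manager) = 0.35·h(Junior) + 0.15·0 + 0.35·h(Manager) + 0.15·1
Solving: h(Junior) = 0.6612, h(Manager) = 0.5868.
Starting from Junior, the probability is 0.6612.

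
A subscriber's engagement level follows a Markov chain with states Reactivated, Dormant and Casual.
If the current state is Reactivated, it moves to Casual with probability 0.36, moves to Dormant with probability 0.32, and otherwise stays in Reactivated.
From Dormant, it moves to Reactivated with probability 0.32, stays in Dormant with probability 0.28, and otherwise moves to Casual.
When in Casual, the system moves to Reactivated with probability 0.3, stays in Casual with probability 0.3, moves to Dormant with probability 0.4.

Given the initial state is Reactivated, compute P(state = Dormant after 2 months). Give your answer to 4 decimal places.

Sum over the intermediate state after 1 month:
P = P(Reactivated→Reactivated)·P(Reactivated→Dormant) + P(Reactivated→Dormant)·P(Dormant→Dormant) + P(Reactivated→Casual)·P(Casual→Dormant)
  = 0.32×0.32 + 0.32×0.28 + 0.36×0.4
  = 0.1024 + 0.0896 + 0.1440 = 0.3360

0.3360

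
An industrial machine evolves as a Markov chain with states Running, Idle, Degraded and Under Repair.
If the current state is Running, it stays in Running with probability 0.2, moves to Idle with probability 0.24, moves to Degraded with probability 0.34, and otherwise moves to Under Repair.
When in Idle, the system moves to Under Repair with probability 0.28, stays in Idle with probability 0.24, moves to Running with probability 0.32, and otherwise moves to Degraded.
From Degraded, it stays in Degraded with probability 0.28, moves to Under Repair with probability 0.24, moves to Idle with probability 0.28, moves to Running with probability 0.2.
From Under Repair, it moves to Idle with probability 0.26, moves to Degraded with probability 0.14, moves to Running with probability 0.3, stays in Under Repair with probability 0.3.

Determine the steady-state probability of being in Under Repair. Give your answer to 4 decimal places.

Let the stationary distribution be π with π = πP and π_1 + π_2 + π_3 + π_4 = 1.
π_1 = 0.2·π_1 + 0.32·π_2 + 0.2·π_3 + 0.3·π_4
π_2 = 0.24·π_1 + 0.24·π_2 + 0.28·π_3 + 0.26·π_4
π_3 = 0.34·π_1 + 0.16·π_2 + 0.28·π_3 + 0.14·π_4
Solving with the normalization constraint gives π = (0.2566, 0.2543, 0.2284, 0.2607).
So the stationary probability of Under Repair is 0.2607.

0.2607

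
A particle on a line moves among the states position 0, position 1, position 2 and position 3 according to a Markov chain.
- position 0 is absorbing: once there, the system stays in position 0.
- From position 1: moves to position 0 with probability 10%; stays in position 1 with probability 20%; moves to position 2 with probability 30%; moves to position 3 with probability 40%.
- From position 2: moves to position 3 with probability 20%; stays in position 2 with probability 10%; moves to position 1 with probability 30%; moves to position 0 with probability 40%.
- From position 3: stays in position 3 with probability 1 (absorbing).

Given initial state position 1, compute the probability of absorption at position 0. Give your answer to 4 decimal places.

Let h(s) be the probability of absorption at position 0 starting from transient state s. Then h(position 0) = 1 and h(position 3) = 0. By first-step analysis:
h(position 1) = 0.1·1 + 0.2·h(position 1) + 0.3·h(position 2) + 0.4·0
h(position 2) = 0.4·1 + 0.3·h(position 1) + 0.1·h(position 2) + 0.2·0
Solving: h(position 1) = 0.3333, h(position 2) = 0.5556.
Starting from position 1, the probability is 0.3333.

0.3333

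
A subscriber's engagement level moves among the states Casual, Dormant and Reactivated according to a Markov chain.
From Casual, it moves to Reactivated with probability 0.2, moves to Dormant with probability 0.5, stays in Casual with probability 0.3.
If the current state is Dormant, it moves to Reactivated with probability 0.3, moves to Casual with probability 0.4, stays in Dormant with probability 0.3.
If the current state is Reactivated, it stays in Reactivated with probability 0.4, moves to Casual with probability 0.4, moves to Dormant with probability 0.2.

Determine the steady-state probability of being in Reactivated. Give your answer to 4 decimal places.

Let the stationary distribution be π with π = πP and π_1 + π_2 + π_3 = 1.
π_1 = 0.3·π_1 + 0.4·π_2 + 0.4·π_3
π_2 = 0.5·π_1 + 0.3·π_2 + 0.2·π_3
Solving with the normalization constraint gives π = (0.3636, 0.3434, 0.2929).
So the stationary probability of Reactivated is 0.2929.

0.2929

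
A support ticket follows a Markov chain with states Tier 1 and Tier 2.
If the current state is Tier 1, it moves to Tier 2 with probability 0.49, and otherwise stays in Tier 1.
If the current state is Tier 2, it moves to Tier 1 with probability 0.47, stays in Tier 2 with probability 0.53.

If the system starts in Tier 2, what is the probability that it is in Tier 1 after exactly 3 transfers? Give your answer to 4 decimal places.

Propagate the distribution vector 3 transfers from Tier 2.
After 0 transfers: (0.0000, 1.0000)
After 1 transfer: (0.4700, 0.5300)
After 2 transfers: (0.4888, 0.5112)
After 3 transfers: (0.4896, 0.5104)
P(in Tier 1 after 3 transfers) = 0.4896

0.4896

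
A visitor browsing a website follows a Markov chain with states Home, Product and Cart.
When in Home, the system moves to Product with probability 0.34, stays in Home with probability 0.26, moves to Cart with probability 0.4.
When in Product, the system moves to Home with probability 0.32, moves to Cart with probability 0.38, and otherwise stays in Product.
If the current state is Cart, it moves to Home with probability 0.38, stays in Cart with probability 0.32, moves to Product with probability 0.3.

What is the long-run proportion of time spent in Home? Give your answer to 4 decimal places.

0.3225

Let the stationary distribution be π with π = πP and π_1 + π_2 + π_3 = 1.
π_1 = 0.26·π_1 + 0.32·π_2 + 0.38·π_3
π_2 = 0.34·π_1 + 0.3·π_2 + 0.3·π_3
Solving with the normalization constraint gives π = (0.3225, 0.3129, 0.3646).
So the stationary probability of Home is 0.3225.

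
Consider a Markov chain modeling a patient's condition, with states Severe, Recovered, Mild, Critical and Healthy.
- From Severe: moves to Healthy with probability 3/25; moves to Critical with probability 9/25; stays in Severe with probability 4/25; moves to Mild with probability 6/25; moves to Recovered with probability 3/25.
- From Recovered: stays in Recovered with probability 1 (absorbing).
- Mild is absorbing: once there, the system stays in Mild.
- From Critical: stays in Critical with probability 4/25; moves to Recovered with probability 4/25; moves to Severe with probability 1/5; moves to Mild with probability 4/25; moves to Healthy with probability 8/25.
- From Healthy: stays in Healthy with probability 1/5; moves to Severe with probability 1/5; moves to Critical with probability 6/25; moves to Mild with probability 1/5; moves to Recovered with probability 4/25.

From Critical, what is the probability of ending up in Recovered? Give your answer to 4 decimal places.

Let h(s) be the probability of absorption at Recovered starting from transient state s. Then h(Recovered) = 1 and h(Mild) = 0. By first-step analysis:
h(Severe) = 0.16·h(Severe) + 0.12·1 + 0.24·0 + 0.36·h(Critical) + 0.12·h(Healthy)
h(Critical) = 0.2·h(Severe) + 0.16·1 + 0.16·0 + 0.16·h(Critical) + 0.32·h(Healthy)
h(Healthy) = 0.2·h(Severe) + 0.16·1 + 0.2·0 + 0.24·h(Critical) + 0.2·h(Healthy)
Solving: h(Severe) = 0.3982, h(Critical) = 0.4510, h(Healthy) = 0.4348.
Starting from Critical, the probability is 0.4510.

0.4510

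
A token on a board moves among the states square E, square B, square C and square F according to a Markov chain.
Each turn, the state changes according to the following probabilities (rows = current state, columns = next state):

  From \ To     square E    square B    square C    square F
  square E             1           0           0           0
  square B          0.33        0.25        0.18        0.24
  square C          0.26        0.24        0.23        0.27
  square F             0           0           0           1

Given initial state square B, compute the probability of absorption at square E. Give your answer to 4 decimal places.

0.5632

Let h(s) be the probability of absorption at square E starting from transient state s. Then h(square E) = 1 and h(square F) = 0. By first-step analysis:
h(square B) = 0.33·1 + 0.25·h(square B) + 0.18·h(square C) + 0.24·0
h(square C) = 0.26·1 + 0.24·h(square B) + 0.23·h(square C) + 0.27·0
Solving: h(square B) = 0.5632, h(square C) = 0.5132.
Starting from square B, the probability is 0.5632.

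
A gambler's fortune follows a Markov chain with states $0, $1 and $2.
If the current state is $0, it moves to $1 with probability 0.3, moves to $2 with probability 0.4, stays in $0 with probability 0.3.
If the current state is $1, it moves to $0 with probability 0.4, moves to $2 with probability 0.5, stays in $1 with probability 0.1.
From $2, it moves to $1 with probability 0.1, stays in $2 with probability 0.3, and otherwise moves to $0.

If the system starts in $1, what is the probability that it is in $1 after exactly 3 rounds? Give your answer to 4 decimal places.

Propagate the distribution vector 3 rounds from $1.
After 0 rounds: (0.0000, 1.0000, 0.0000)
After 1 round: (0.4000, 0.1000, 0.5000)
After 2 rounds: (0.4600, 0.1800, 0.3600)
After 3 rounds: (0.4260, 0.1920, 0.3820)
P(in $1 after 3 rounds) = 0.1920

0.1920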